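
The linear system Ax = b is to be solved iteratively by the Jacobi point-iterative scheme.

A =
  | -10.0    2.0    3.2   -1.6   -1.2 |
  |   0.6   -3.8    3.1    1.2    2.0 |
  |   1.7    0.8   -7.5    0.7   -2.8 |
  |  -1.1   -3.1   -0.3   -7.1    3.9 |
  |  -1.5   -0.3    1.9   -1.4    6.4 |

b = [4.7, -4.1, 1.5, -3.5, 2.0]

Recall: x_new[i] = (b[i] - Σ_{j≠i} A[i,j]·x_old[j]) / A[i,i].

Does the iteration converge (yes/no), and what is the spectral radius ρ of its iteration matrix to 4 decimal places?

yes, ρ = 0.7185

Let D = diag(-10, -3.8, -7.5, -7.1, 6.4); L, U the strict triangles.
T_J = -D⁻¹(L+U): T[2,1] = -(0.8)/(-7.5) = +0.1067; T[2,2] = 0.
  T[0,:] = [+0.0000, +0.2000, +0.3200, -0.1600, -0.1200]
  T[1,:] = [+0.1579, +0.0000, +0.8158, +0.3158, +0.5263]
  T[2,:] = [+0.2267, +0.1067, +0.0000, +0.0933, -0.3733]
  T[3,:] = [-0.1549, -0.4366, -0.0423, +0.0000, +0.5493]
  T[4,:] = [+0.2344, +0.0469, -0.2969, +0.2188, +0.0000]
moduli |λ_i(T)| = 0.7185, 0.4712, 0.2949, 0.2949, 0.1879.
ρ(T) = max|λ| = 0.7185; 0.7185 < 1: convergent.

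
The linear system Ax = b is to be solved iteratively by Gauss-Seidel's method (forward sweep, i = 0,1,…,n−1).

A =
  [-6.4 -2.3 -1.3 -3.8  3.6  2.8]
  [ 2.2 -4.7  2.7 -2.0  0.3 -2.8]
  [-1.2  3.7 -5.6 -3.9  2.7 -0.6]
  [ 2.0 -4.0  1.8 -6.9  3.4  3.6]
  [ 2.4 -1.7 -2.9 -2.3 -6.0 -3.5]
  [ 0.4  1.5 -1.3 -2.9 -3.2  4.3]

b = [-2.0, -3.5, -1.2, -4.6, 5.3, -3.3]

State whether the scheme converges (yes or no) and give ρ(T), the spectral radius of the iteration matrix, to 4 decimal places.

Diagonal D = diag(-6.4, -4.7, -5.6, -6.9, -6, 4.3); L, U strict lower/upper.
GS T = -(D+L)⁻¹U: row 0 first, T[0,3] = -(-3.8)/(-6.4) = -0.5938; later rows by forward substitution.
  T[0,:] = [+0.0000  -0.3594  -0.2031  -0.5938  +0.5625  +0.4375]
  T[1,:] = [+0.0000  -0.1682  +0.4794  -0.7035  +0.3271  -0.3910]
  T[2,:] = [+0.0000  -0.0341  +0.3603  -1.0340  +0.5777  -0.4592]
  T[3,:] = [+0.0000  -0.0156  -0.2428  -0.0340  +0.6169  +0.7554]
  T[4,:] = [+0.0000  -0.0736  -0.2981  +0.4746  -0.3834  -0.3652]
  T[5,:] = [+0.0000  +0.0165  -0.4250  +0.3183  +0.1389  +0.1945]
eigenvalue magnitudes: 1.2318, 0.6894, 0.6894, 0.0987, 0.0665, 0.0000.
ρ = 1.2318; 1.2318 > 1, so it fails to converge.

no, ρ = 1.2318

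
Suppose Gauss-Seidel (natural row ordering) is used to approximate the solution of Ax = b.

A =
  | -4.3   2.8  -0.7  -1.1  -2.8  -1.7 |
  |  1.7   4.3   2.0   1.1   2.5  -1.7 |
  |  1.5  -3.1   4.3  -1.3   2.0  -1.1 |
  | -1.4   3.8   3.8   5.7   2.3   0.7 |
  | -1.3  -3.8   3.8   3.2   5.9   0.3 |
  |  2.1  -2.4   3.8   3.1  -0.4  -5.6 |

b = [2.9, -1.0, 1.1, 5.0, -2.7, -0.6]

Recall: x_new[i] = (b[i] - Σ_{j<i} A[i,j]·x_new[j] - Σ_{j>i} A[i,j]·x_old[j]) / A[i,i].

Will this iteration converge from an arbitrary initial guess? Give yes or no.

Split A = D + L + U, D = diag(-4.3, 4.3, 4.3, 5.7, 5.9, -5.6).
Gauss-Seidel: T = -(D+L)⁻¹U, row 0 first, T[0,4] = -(-2.8)/(-4.3) = -0.6512; later rows by forward substitution.
  T[0,:] = [+0.0000, +0.6512, -0.1628, -0.2558, -0.6512, -0.3953]
  T[1,:] = [+0.0000, -0.2574, -0.4008, -0.1547, -0.3240, +0.5516]
  T[2,:] = [+0.0000, -0.4127, -0.2321, +0.2801, -0.4715, +0.7914]
  T[3,:] = [+0.0000, +0.6067, +0.3819, -0.1464, -0.0331, -1.1153]
  T[4,:] = [+0.0000, -0.0856, -0.3516, -0.2570, -0.0305, +0.3125]
  T[5,:] = [+0.0000, +0.4164, +0.1897, +0.0977, -0.4415, -0.4874]
moduli |λ_i(T)| = 1.1358, 0.2363, 0.1754, 0.1754, 0.0853, 0.0000.
spectral radius ρ = 1.1358; 1.1358 > 1: divergent.

no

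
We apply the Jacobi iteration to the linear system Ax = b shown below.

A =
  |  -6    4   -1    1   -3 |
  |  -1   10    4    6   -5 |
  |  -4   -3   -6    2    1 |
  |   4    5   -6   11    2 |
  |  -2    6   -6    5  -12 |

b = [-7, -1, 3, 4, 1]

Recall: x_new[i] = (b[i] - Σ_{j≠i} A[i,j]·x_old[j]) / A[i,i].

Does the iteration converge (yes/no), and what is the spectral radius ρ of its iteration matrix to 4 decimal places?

Let D = diag(-6, 10, -6, 11, -12); L, U the strict triangles.
Jacobi T = -D⁻¹(L+U): T[2,4] = -(1)/(-6) = +0.1667; T[2,2] = 0.
  T[0,:] = [+0.0000  +0.6667  -0.1667  +0.1667  -0.5000]
  T[1,:] = [+0.1000  +0.0000  -0.4000  -0.6000  +0.5000]
  T[2,:] = [-0.6667  -0.5000  +0.0000  +0.3333  +0.1667]
  T[3,:] = [-0.3636  -0.4545  +0.5455  +0.0000  -0.1818]
  T[4,:] = [-0.1667  +0.5000  -0.5000  +0.4167  +0.0000]
|λ(T)| sorted: 1.1695, 0.6649, 0.4362, 0.4362, 0.1572.
ρ(T) = max|λ| = 1.1695; 1.1695 > 1: divergent.

no, ρ = 1.1695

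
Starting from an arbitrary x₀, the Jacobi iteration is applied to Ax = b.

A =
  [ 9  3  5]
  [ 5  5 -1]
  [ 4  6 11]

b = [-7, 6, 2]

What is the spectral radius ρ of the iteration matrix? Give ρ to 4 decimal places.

0.8652

Let D = diag(9, 5, 11); L, U the strict triangles.
Jacobi: T = -D⁻¹(L+U), T[2,1] = -(6)/(11) = -0.5455; T[2,2] = 0.
  T[0,:] = [+0.0000  -0.3333  -0.5556]
  T[1,:] = [-1.0000  +0.0000  +0.2000]
  T[2,:] = [-0.3636  -0.5455  +0.0000]
|λ(T)| sorted: 0.8652, 0.5677, 0.5677.
spectral radius ρ = 0.8652; 0.8652 < 1: convergent.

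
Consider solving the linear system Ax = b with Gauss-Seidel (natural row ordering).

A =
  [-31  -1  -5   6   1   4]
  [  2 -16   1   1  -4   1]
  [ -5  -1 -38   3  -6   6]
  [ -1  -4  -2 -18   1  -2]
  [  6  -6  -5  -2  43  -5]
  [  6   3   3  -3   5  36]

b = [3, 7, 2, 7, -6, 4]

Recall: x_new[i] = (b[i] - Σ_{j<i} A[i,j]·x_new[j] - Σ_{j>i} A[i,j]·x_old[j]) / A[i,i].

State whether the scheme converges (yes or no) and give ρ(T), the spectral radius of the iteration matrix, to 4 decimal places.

Diagonal D = diag(-31, -16, -38, -18, 43, 36); L, U strict lower/upper.
Gauss-Seidel: T = -(D+L)⁻¹U, row 0 first, T[0,2] = -(-5)/(-31) = -0.1613; later rows by forward substitution.
  T[0,:] = [+0.0000  -0.0323  -0.1613  +0.1935  +0.0323  +0.1290]
  T[1,:] = [+0.0000  -0.0040  +0.0423  +0.0867  -0.2460  +0.0786]
  T[2,:] = [+0.0000  +0.0044  +0.0201  +0.0512  -0.1557  +0.1388]
  T[3,:] = [+0.0000  +0.0022  -0.0027  -0.0357  +0.1257  -0.1512]
  T[4,:] = [+0.0000  +0.0045  +0.0306  -0.0106  -0.0511  +0.1184]
  T[5,:] = [+0.0000  +0.0049  +0.0172  -0.0453  +0.0457  -0.0687]
moduli |λ_i(T)| = 0.1816, 0.0697, 0.0697, 0.0165, 0.0118, 0.0000.
spectral radius ρ = 0.1816; 0.1816 < 1: convergent.

yes, ρ = 0.1816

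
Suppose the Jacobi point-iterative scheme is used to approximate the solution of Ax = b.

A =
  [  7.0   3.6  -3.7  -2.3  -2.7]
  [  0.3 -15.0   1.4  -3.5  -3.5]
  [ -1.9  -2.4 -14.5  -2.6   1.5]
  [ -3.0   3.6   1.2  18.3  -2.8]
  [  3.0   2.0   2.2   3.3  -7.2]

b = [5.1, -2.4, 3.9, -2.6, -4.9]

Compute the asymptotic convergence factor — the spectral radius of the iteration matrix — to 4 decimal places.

0.6641

Diagonal D = diag(7, -15, -14.5, 18.3, -7.2); L, U strict lower/upper.
T_J = -D⁻¹(L+U): T[2,0] = -(-1.9)/(-14.5) = -0.1310; T[2,2] = 0.
  T[0,:] = [+0.0000  -0.5143  +0.5286  +0.3286  +0.3857]
  T[1,:] = [+0.0200  +0.0000  +0.0933  -0.2333  -0.2333]
  T[2,:] = [-0.1310  -0.1655  +0.0000  -0.1793  +0.1034]
  T[3,:] = [+0.1639  -0.1967  -0.0656  +0.0000  +0.1530]
  T[4,:] = [+0.4167  +0.2778  +0.3056  +0.4583  +0.0000]
|λ(T)| sorted: 0.6641, 0.4145, 0.4145, 0.3072, 0.1157.
ρ = 0.6641; 0.6641 < 1: convergent.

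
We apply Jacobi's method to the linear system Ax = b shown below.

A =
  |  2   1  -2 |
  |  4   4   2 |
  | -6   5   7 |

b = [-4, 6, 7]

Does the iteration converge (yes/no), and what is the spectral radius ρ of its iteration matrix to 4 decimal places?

no, ρ = 1.5243

Write A = D+L+U with D = diag(2, 4, 7).
Jacobi: T = -D⁻¹(L+U), T[1,0] = -(4)/(4) = -1.0000; T[1,1] = 0.
  T[0,:] = [+0.0000, -0.5000, +1.0000]
  T[1,:] = [-1.0000, +0.0000, -0.5000]
  T[2,:] = [+0.8571, -0.7143, +0.0000]
|roots of det(T-λI)|: 1.5243, 0.7805, 0.7805.
spectral radius ρ = 1.5243; 1.5243 > 1 ⇒ diverges.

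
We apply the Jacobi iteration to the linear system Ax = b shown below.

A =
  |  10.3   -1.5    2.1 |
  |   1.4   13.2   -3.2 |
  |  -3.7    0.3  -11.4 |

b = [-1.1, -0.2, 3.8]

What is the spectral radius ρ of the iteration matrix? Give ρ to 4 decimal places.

0.3047

Let D = diag(10.3, 13.2, -11.4); L, U the strict triangles.
T_J = -D⁻¹(L+U): T[2,0] = -(-3.7)/(-11.4) = -0.3246; T[2,2] = 0.
  T[0,:] = [+0.0000  +0.1456  -0.2039]
  T[1,:] = [-0.1061  +0.0000  +0.2424]
  T[2,:] = [-0.3246  +0.0263  +0.0000]
|roots of det(T-λI)|: 0.3047, 0.1890, 0.1890.
spectral radius ρ = 0.3047; 0.3047 < 1, so it converges for any x₀.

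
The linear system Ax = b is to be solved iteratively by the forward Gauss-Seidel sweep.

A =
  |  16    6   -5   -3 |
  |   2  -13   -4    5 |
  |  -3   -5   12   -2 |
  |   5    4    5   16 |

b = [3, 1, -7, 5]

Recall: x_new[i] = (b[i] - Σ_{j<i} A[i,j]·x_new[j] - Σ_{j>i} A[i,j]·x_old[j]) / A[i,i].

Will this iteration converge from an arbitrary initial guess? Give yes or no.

yes

Diagonal D = diag(16, -13, 12, 16); L, U strict lower/upper.
GS T = -(D+L)⁻¹U: row 0 first, T[0,3] = -(-3)/(16) = +0.1875; later rows by forward substitution.
  T[0,:] = [+0.0000  -0.3750  +0.3125  +0.1875]
  T[1,:] = [+0.0000  -0.0577  -0.2596  +0.4135]
  T[2,:] = [+0.0000  -0.1178  -0.0300  +0.3858]
  T[3,:] = [+0.0000  +0.1684  -0.0234  -0.2825]
|eigenvalues of T|: 0.5176, 0.1077, 0.1077, 0.0000.
ρ(T) = max|λ| = 0.5176; 0.5176 < 1 ⇒ converges.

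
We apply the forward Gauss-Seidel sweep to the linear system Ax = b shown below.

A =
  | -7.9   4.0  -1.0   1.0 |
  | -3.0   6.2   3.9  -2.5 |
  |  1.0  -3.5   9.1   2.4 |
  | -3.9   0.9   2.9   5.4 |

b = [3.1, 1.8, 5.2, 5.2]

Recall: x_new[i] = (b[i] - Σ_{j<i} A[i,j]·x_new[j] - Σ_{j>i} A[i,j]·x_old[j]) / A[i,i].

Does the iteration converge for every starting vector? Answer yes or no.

yes

A = D + L + U where D = diag(-7.9, 6.2, 9.1, 5.4).
T_GS = -(D+L)⁻¹U: row 0 first, T[0,2] = -(-1)/(-7.9) = -0.1266; later rows by forward substitution.
  T[0,:] = [+0.0000  +0.5063  -0.1266  +0.1266]
  T[1,:] = [+0.0000  +0.2450  -0.6903  +0.4645]
  T[2,:] = [+0.0000  +0.0386  -0.2516  -0.0990]
  T[3,:] = [+0.0000  +0.3041  +0.1587  +0.0672]
|roots of det(T-λI)|: 0.5517, 0.3316, 0.3316, 0.0000.
ρ = 0.5517; 0.5517 < 1 ⇒ converges.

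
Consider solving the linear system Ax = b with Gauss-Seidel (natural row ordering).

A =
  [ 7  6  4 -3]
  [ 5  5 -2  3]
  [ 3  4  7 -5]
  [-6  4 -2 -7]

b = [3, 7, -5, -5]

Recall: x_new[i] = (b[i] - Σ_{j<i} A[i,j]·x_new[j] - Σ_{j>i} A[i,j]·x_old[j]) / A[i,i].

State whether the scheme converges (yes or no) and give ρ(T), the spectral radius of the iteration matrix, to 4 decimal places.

no, ρ = 1.2473

Diagonal D = diag(7, 5, 7, -7); L, U strict lower/upper.
Gauss-Seidel: T = -(D+L)⁻¹U, row 0 first, T[0,3] = -(-3)/(7) = +0.4286; later rows by forward substitution.
  T[0,:] = [+0.0000, -0.8571, -0.5714, +0.4286]
  T[1,:] = [+0.0000, +0.8571, +0.9714, -1.0286]
  T[2,:] = [+0.0000, -0.1224, -0.3102, +1.1184]
  T[3,:] = [+0.0000, +1.2595, +1.1335, -1.2746]
eigenvalue magnitudes: 1.2473, 0.7454, 0.2258, 0.0000.
spectral radius ρ = 1.2473; 1.2473 > 1: divergent.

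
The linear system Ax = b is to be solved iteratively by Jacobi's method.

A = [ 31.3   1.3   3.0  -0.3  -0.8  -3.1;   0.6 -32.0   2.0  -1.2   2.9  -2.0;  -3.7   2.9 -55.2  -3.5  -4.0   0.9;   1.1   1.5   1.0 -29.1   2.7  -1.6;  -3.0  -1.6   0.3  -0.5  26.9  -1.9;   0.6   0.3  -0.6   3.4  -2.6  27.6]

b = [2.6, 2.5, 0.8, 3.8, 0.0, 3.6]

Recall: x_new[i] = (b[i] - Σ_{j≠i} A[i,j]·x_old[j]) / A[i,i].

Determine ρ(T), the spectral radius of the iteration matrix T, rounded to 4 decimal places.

0.1517

Let D = diag(31.3, -32, -55.2, -29.1, 26.9, 27.6); L, U the strict triangles.
Jacobi: T = -D⁻¹(L+U), T[3,1] = -(1.5)/(-29.1) = +0.0515; T[3,3] = 0.
  T[0,:] = [+0.0000  -0.0415  -0.0958  +0.0096  +0.0256  +0.0990]
  T[1,:] = [+0.0187  +0.0000  +0.0625  -0.0375  +0.0906  -0.0625]
  T[2,:] = [-0.0670  +0.0525  +0.0000  -0.0634  -0.0725  +0.0163]
  T[3,:] = [+0.0378  +0.0515  +0.0344  +0.0000  +0.0928  -0.0550]
  T[4,:] = [+0.1115  +0.0595  -0.0112  +0.0186  +0.0000  +0.0706]
  T[5,:] = [-0.0217  -0.0109  +0.0217  -0.1232  +0.0942  +0.0000]
|eigenvalues of T|: 0.1517, 0.1113, 0.0983, 0.0925, 0.0512, 0.0165.
spectral radius ρ = 0.1517; 0.1517 < 1 ⇒ converges.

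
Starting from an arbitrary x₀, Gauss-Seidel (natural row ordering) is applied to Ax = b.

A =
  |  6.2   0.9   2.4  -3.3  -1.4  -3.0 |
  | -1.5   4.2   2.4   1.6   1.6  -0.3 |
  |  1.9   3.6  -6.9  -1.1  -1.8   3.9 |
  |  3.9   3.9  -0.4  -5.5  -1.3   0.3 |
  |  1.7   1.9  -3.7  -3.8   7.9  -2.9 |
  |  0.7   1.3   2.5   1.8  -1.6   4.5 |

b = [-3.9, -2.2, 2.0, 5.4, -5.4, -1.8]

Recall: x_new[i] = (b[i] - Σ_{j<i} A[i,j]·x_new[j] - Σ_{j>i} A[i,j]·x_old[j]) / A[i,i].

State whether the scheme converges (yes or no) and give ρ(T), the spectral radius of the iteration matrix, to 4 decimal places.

Split A = D + L + U, D = diag(6.2, 4.2, -6.9, -5.5, 7.9, 4.5).
T_GS = -(D+L)⁻¹U: row 0 first, T[0,2] = -(2.4)/(6.2) = -0.3871; later rows by forward substitution.
  T[0,:] = [+0.0000, -0.1452, -0.3871, +0.5323, +0.2258, +0.4839]
  T[1,:] = [+0.0000, -0.0518, -0.7097, -0.1909, -0.3003, +0.2442]
  T[2,:] = [+0.0000, -0.0670, -0.4769, -0.1124, -0.3554, +0.8259]
  T[3,:] = [+0.0000, -0.1348, -0.7430, +0.2503, -0.2633, +0.5108]
  T[4,:] = [+0.0000, -0.0525, -0.3268, -0.0009, -0.2695, +0.8367]
  T[5,:] = [+0.0000, +0.1100, +0.7112, -0.0656, +0.2586, -0.5115]
moduli |λ_i(T)| = 1.6233, 0.4014, 0.0833, 0.0833, 0.0395, 0.0000.
ρ(T) = max|λ| = 1.6233; 1.6233 > 1 ⇒ diverges.

no, ρ = 1.6233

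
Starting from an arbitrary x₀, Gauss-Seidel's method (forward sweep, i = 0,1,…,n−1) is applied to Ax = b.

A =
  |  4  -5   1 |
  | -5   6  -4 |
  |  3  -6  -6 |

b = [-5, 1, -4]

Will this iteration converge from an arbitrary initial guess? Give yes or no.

Let D = diag(4, 6, -6); L, U the strict triangles.
Gauss-Seidel: T = -(D+L)⁻¹U, row 0 first, T[0,2] = -(1)/(4) = -0.2500; later rows by forward substitution.
  T[0,:] = [+0.0000 +1.2500 -0.2500]
  T[1,:] = [+0.0000 +1.0417 +0.4583]
  T[2,:] = [+0.0000 -0.4167 -0.5833]
|roots of det(T-λI)|: 0.9141, 0.4558, 0.0000.
ρ = 0.9141; 0.9141 < 1, so it converges for any x₀.

yes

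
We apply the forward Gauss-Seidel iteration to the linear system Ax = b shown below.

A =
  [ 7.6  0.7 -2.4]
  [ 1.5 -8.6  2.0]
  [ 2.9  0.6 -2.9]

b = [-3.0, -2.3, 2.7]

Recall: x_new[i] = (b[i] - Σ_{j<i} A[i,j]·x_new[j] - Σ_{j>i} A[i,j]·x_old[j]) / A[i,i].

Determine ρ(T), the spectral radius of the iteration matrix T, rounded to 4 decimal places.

A = D + L + U where D = diag(7.6, -8.6, -2.9).
GS T = -(D+L)⁻¹U: row 0 first, T[0,2] = -(-2.4)/(7.6) = +0.3158; later rows by forward substitution.
  T[0,:] = [+0.0000 -0.0921 +0.3158]
  T[1,:] = [+0.0000 -0.0161 +0.2876]
  T[2,:] = [+0.0000 -0.0954 +0.3753]
|roots of det(T-λI)|: 0.2837, 0.0755, 0.0000.
ρ = 0.2837; 0.2837 < 1: convergent.

0.2837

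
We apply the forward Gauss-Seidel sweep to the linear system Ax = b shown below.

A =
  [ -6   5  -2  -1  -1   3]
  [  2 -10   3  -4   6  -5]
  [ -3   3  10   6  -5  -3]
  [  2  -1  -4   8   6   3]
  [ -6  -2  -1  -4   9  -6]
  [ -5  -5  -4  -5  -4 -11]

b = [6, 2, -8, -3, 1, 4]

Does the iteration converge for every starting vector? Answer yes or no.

no

A = D + L + U where D = diag(-6, -10, 10, 8, 9, -11).
T_GS = -(D+L)⁻¹U: row 0 first, T[0,4] = -(-1)/(-6) = -0.1667; later rows by forward substitution.
  T[0,:] = [+0.0000, +0.8333, -0.3333, -0.1667, -0.1667, +0.5000]
  T[1,:] = [+0.0000, +0.1667, +0.2333, -0.4333, +0.5667, -0.4000]
  T[2,:] = [+0.0000, +0.2000, -0.1700, -0.5200, +0.2800, +0.5700]
  T[3,:] = [+0.0000, -0.0875, +0.0275, -0.2725, -0.4975, -0.2650]
  T[4,:] = [+0.0000, +0.5759, -0.1770, -0.3863, -0.1752, +0.8567]
  T[5,:] = [+0.0000, -0.6969, +0.1591, +0.7262, +0.0062, -0.4438]
moduli |λ_i(T)| = 1.2945, 0.4958, 0.4958, 0.3273, 0.3273, 0.0000.
spectral radius ρ = 1.2945; 1.2945 > 1, so it fails to converge.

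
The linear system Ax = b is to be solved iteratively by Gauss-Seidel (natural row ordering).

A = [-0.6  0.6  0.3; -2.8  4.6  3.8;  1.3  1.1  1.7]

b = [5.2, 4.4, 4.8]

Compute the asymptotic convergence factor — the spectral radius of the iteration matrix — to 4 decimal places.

Let D = diag(-0.6, 4.6, 1.7); L, U the strict triangles.
T_GS = -(D+L)⁻¹U: row 0 first, T[0,1] = -(0.6)/(-0.6) = +1.0000; later rows by forward substitution.
  T[0,:] = [+0.0000, +1.0000, +0.5000]
  T[1,:] = [+0.0000, +0.6087, -0.5217]
  T[2,:] = [+0.0000, -1.1586, -0.0448]
moduli |λ_i(T)| = 1.1253, 0.5614, 0.0000.
ρ = 1.1253; 1.1253 > 1, so it fails to converge.

1.1253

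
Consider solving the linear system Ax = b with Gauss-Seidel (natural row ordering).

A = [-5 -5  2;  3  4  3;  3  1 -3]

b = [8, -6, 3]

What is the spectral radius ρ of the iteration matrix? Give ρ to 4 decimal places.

1.3539

Split A = D + L + U, D = diag(-5, 4, -3).
Gauss-Seidel: T = -(D+L)⁻¹U, row 0 first, T[0,1] = -(-5)/(-5) = -1.0000; later rows by forward substitution.
  T[0,:] = [+0.0000  -1.0000  +0.4000]
  T[1,:] = [+0.0000  +0.7500  -1.0500]
  T[2,:] = [+0.0000  -0.7500  +0.0500]
moduli |λ_i(T)| = 1.3539, 0.5539, 0.0000.
ρ = 1.3539; 1.3539 > 1 ⇒ diverges.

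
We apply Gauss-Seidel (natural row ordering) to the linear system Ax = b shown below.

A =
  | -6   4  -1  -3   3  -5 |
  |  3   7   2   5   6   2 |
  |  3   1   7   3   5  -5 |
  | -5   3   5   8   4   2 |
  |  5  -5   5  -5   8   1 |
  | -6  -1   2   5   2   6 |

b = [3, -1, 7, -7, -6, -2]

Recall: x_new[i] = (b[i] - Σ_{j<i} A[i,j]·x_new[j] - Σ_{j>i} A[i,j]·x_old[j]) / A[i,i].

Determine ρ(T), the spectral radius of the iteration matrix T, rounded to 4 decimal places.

1.1256

Let D = diag(-6, 7, 7, 8, 8, 6); L, U the strict triangles.
Gauss-Seidel: T = -(D+L)⁻¹U, row 0 first, T[0,4] = -(3)/(-6) = +0.5000; later rows by forward substitution.
  T[0,:] = [+0.0000  +0.6667  -0.1667  -0.5000  +0.5000  -0.8333]
  T[1,:] = [+0.0000  -0.2857  -0.2143  -0.5000  -1.0714  +0.0714]
  T[2,:] = [+0.0000  -0.2449  +0.1020  -0.1429  -0.7755  +1.0612]
  T[3,:] = [+0.0000  +0.6769  -0.0876  -0.0357  +0.6990  -1.4609]
  T[4,:] = [+0.0000  -0.0191  -0.1483  +0.0670  -0.0606  -1.1358]
  T[5,:] = [+0.0000  +0.1430  -0.1140  -0.5283  +0.0176  +0.4208]
|λ(T)| sorted: 1.1256, 0.9194, 0.9194, 0.3034, 0.0177, 0.0000.
ρ(T) = max|λ| = 1.1256; 1.1256 > 1: divergent.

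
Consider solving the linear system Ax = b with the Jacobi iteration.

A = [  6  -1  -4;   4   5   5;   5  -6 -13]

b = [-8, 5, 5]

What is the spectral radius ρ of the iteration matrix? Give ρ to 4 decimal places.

0.8885

Write A = D+L+U with D = diag(6, 5, -13).
Jacobi T = -D⁻¹(L+U): T[1,0] = -(4)/(5) = -0.8000; T[1,1] = 0.
  T[0,:] = [+0.0000  +0.1667  +0.6667]
  T[1,:] = [-0.8000  +0.0000  -1.0000]
  T[2,:] = [+0.3846  -0.4615  +0.0000]
|eigenvalues of T|: 0.8885, 0.4526, 0.4526.
ρ(T) = max|λ| = 0.8885; 0.8885 < 1: convergent.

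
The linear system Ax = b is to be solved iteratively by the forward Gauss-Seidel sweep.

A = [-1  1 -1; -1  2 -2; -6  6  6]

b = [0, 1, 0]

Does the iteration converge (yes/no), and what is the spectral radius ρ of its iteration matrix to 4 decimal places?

Let D = diag(-1, 2, 6); L, U the strict triangles.
GS T = -(D+L)⁻¹U: row 0 first, T[0,1] = -(1)/(-1) = +1.0000; later rows by forward substitution.
  T[0,:] = [+0.0000 +1.0000 -1.0000]
  T[1,:] = [+0.0000 +0.5000 +0.5000]
  T[2,:] = [+0.0000 +0.5000 -1.5000]
|λ(T)| sorted: 1.6180, 0.6180, 0.0000.
ρ(T) = max|λ| = 1.6180; 1.6180 > 1: divergent.

no, ρ = 1.6180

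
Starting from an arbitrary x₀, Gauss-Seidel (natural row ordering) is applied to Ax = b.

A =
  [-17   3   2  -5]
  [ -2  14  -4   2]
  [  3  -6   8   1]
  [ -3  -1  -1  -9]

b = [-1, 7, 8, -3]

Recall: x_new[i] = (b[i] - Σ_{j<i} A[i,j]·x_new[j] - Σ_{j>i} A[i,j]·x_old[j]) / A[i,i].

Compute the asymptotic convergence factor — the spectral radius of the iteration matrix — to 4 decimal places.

Write A = D+L+U with D = diag(-17, 14, 8, -9).
T_GS = -(D+L)⁻¹U: row 0 first, T[0,2] = -(2)/(-17) = +0.1176; later rows by forward substitution.
  T[0,:] = [+0.0000, +0.1765, +0.1176, -0.2941]
  T[1,:] = [+0.0000, +0.0252, +0.3025, -0.1849]
  T[2,:] = [+0.0000, -0.0473, +0.1828, -0.1534]
  T[3,:] = [+0.0000, -0.0564, -0.0931, +0.1356]
moduli |λ_i(T)| = 0.2914, 0.0849, 0.0849, 0.0000.
spectral radius ρ = 0.2914; 0.2914 < 1 ⇒ converges.

0.2914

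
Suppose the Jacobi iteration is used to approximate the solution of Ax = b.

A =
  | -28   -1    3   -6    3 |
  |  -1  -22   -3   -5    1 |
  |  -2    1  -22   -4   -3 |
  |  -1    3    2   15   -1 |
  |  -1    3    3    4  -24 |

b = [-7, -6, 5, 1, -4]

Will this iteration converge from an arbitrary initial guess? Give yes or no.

Split A = D + L + U, D = diag(-28, -22, -22, 15, -24).
T_J = -D⁻¹(L+U): T[3,4] = -(-1)/(15) = +0.0667; T[3,3] = 0.
  T[0,:] = [+0.0000  -0.0357  +0.1071  -0.2143  +0.1071]
  T[1,:] = [-0.0455  +0.0000  -0.1364  -0.2273  +0.0455]
  T[2,:] = [-0.0909  +0.0455  +0.0000  -0.1818  -0.1364]
  T[3,:] = [+0.0667  -0.2000  -0.1333  +0.0000  +0.0667]
  T[4,:] = [-0.0417  +0.1250  +0.1250  +0.1667  +0.0000]
|eigenvalues of T|: 0.2885, 0.1408, 0.1408, 0.1348, 0.1348.
ρ = 0.2885; 0.2885 < 1, so it converges for any x₀.

yes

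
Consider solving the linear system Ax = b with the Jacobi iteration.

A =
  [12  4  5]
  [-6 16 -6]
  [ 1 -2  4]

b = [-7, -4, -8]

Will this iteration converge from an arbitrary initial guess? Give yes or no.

yes

Split A = D + L + U, D = diag(12, 16, 4).
Jacobi T = -D⁻¹(L+U): T[0,2] = -(5)/(12) = -0.4167; T[0,0] = 0.
  T[0,:] = [+0.0000 -0.3333 -0.4167]
  T[1,:] = [+0.3750 +0.0000 +0.3750]
  T[2,:] = [-0.2500 +0.5000 +0.0000]
|eigenvalues of T|: 0.5087, 0.3035, 0.3035.
ρ(T) = max|λ| = 0.5087; 0.5087 < 1: convergent.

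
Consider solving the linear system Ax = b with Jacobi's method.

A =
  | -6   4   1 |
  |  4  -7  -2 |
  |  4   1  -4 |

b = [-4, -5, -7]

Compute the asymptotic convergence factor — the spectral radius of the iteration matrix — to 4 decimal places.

0.8237

A = D + L + U where D = diag(-6, -7, -4).
Jacobi T = -D⁻¹(L+U): T[2,1] = -(1)/(-4) = +0.2500; T[2,2] = 0.
  T[0,:] = [+0.0000 +0.6667 +0.1667]
  T[1,:] = [+0.5714 +0.0000 -0.2857]
  T[2,:] = [+1.0000 +0.2500 +0.0000]
eigenvalue magnitudes: 0.8237, 0.4498, 0.4498.
spectral radius ρ = 0.8237; 0.8237 < 1, so it converges for any x₀.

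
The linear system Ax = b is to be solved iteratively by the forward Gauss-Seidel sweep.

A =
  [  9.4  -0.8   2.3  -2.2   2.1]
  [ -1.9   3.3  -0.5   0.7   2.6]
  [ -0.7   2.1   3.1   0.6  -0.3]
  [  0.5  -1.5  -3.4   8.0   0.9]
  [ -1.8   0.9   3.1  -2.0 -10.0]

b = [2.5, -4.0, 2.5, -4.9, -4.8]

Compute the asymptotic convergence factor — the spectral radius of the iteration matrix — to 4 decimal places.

Write A = D+L+U with D = diag(9.4, 3.3, 3.1, 8, -10).
T_GS = -(D+L)⁻¹U: row 0 first, T[0,3] = -(-2.2)/(9.4) = +0.2340; later rows by forward substitution.
  T[0,:] = [+0.0000 +0.0851 -0.2447 +0.2340 -0.2234]
  T[1,:] = [+0.0000 +0.0490 +0.0106 -0.0774 -0.9165]
  T[2,:] = [+0.0000 -0.0140 -0.0625 -0.0883 +0.6672]
  T[3,:] = [+0.0000 -0.0021 -0.0093 -0.0667 +0.0132]
  T[4,:] = [+0.0000 -0.0148 +0.0275 -0.0631 +0.1619]
eigenvalue magnitudes: 0.2778, 0.1255, 0.0872, 0.0166, 0.0000.
ρ(T) = max|λ| = 0.2778; 0.2778 < 1 ⇒ converges.

0.2778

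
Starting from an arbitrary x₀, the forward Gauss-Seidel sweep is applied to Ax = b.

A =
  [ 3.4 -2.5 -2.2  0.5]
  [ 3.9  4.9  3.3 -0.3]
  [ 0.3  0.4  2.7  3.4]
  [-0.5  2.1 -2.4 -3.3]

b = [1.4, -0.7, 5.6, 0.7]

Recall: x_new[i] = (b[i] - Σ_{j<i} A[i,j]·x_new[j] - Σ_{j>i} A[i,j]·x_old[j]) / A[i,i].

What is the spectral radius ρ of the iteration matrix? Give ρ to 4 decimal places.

Let D = diag(3.4, 4.9, 2.7, -3.3); L, U the strict triangles.
Gauss-Seidel: T = -(D+L)⁻¹U, row 0 first, T[0,2] = -(-2.2)/(3.4) = +0.6471; later rows by forward substitution.
  T[0,:] = [+0.0000 +0.7353 +0.6471 -0.1471]
  T[1,:] = [+0.0000 -0.5852 -1.1885 +0.1783]
  T[2,:] = [+0.0000 +0.0050 +0.1042 -1.2693]
  T[3,:] = [+0.0000 -0.4875 -0.9301 +1.0589]
moduli |λ_i(T)| = 1.5858, 1.0640, 0.0560, 0.0000.
ρ = 1.5858; 1.5858 > 1, so it fails to converge.

1.5858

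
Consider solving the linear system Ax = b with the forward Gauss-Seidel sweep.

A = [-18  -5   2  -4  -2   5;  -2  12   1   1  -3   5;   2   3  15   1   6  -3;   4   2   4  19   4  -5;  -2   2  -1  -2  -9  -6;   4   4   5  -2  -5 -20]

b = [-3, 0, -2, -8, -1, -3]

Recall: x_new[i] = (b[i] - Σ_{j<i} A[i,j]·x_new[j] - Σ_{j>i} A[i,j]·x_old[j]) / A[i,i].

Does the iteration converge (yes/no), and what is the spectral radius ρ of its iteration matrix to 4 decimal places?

yes, ρ = 0.5905

Diagonal D = diag(-18, 12, 15, 19, -9, -20); L, U strict lower/upper.
GS T = -(D+L)⁻¹U: row 0 first, T[0,3] = -(-4)/(-18) = -0.2222; later rows by forward substitution.
  T[0,:] = [+0.0000, -0.2778, +0.1111, -0.2222, -0.1111, +0.2778]
  T[1,:] = [+0.0000, -0.0463, -0.0648, -0.1204, +0.2315, -0.3704]
  T[2,:] = [+0.0000, +0.0463, -0.0019, -0.0130, -0.4315, +0.2370]
  T[3,:] = [+0.0000, +0.0536, -0.0162, +0.0622, -0.1207, +0.1938]
  T[4,:] = [+0.0000, +0.0344, -0.0353, +0.0103, +0.1509, -0.8801]
  T[5,:] = [+0.0000, -0.0672, +0.0192, -0.0805, -0.1095, +0.2414]
moduli |λ_i(T)| = 0.5905, 0.1691, 0.1516, 0.1516, 0.0189, 0.0000.
ρ = 0.5905; 0.5905 < 1: convergent.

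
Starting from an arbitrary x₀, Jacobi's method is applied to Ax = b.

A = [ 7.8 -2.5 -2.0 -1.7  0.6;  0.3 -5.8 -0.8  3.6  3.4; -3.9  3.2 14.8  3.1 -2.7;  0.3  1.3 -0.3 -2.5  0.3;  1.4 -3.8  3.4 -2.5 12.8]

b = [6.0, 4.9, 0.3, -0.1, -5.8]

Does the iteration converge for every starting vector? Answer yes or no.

Write A = D+L+U with D = diag(7.8, -5.8, 14.8, -2.5, 12.8).
T_J = -D⁻¹(L+U): T[4,2] = -(3.4)/(12.8) = -0.2656; T[4,4] = 0.
  T[0,:] = [+0.0000, +0.3205, +0.2564, +0.2179, -0.0769]
  T[1,:] = [+0.0517, +0.0000, -0.1379, +0.6207, +0.5862]
  T[2,:] = [+0.2635, -0.2162, +0.0000, -0.2095, +0.1824]
  T[3,:] = [+0.1200, +0.5200, -0.1200, +0.0000, +0.1200]
  T[4,:] = [-0.1094, +0.2969, -0.2656, +0.1953, +0.0000]
|eigenvalues of T|: 0.8465, 0.5977, 0.3798, 0.2447, 0.1136.
spectral radius ρ = 0.8465; 0.8465 < 1 ⇒ converges.

yes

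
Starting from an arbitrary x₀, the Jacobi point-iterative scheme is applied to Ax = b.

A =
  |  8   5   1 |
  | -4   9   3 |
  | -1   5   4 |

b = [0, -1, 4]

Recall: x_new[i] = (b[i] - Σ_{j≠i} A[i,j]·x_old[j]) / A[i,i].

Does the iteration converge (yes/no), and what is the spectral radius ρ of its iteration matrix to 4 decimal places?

yes, ρ = 0.5673

Diagonal D = diag(8, 9, 4); L, U strict lower/upper.
T_J = -D⁻¹(L+U): T[2,1] = -(5)/(4) = -1.2500; T[2,2] = 0.
  T[0,:] = [+0.0000 -0.6250 -0.1250]
  T[1,:] = [+0.4444 +0.0000 -0.3333]
  T[2,:] = [+0.2500 -1.2500 +0.0000]
eigenvalue magnitudes: 0.5673, 0.4628, 0.4628.
ρ = 0.5673; 0.5673 < 1 ⇒ converges.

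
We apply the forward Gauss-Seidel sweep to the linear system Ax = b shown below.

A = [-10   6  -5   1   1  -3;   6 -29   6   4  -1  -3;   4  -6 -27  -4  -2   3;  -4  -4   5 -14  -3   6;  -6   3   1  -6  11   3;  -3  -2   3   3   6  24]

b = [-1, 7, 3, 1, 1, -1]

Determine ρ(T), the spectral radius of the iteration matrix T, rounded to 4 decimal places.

0.4366

Split A = D + L + U, D = diag(-10, -29, -27, -14, 11, 24).
T_GS = -(D+L)⁻¹U: row 0 first, T[0,4] = -(1)/(-10) = +0.1000; later rows by forward substitution.
  T[0,:] = [+0.0000  +0.6000  -0.5000  +0.1000  +0.1000  -0.3000]
  T[1,:] = [+0.0000  +0.1241  +0.1034  +0.1586  -0.0138  -0.1655]
  T[2,:] = [+0.0000  +0.0613  -0.0971  -0.1686  -0.0562  +0.1034]
  T[3,:] = [+0.0000  -0.1850  +0.0786  -0.1341  -0.2590  +0.5985]
  T[4,:] = [+0.0000  +0.1869  -0.2492  -0.0465  -0.0778  -0.0742]
  T[5,:] = [+0.0000  +0.0541  +0.0107  +0.0752  +0.0702  -0.1205]
eigenvalue magnitudes: 0.4366, 0.2275, 0.2275, 0.1022, 0.0582, 0.0000.
ρ = 0.4366; 0.4366 < 1: convergent.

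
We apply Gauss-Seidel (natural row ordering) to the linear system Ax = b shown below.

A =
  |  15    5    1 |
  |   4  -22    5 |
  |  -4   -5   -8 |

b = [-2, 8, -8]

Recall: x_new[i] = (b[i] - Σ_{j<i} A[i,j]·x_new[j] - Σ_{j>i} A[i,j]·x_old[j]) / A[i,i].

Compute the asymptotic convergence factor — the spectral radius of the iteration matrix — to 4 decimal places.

Let D = diag(15, -22, -8); L, U the strict triangles.
Gauss-Seidel: T = -(D+L)⁻¹U, row 0 first, T[0,2] = -(1)/(15) = -0.0667; later rows by forward substitution.
  T[0,:] = [+0.0000, -0.3333, -0.0667]
  T[1,:] = [+0.0000, -0.0606, +0.2152]
  T[2,:] = [+0.0000, +0.2045, -0.1011]
|roots of det(T-λI)|: 0.2916, 0.1299, 0.0000.
spectral radius ρ = 0.2916; 0.2916 < 1, so it converges for any x₀.

0.2916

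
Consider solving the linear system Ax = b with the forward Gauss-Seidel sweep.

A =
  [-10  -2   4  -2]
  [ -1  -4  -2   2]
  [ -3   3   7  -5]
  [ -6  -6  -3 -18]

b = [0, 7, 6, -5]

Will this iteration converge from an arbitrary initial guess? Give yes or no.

yes

Write A = D+L+U with D = diag(-10, -4, 7, -18).
T_GS = -(D+L)⁻¹U: row 0 first, T[0,3] = -(-2)/(-10) = -0.2000; later rows by forward substitution.
  T[0,:] = [+0.0000 -0.2000 +0.4000 -0.2000]
  T[1,:] = [+0.0000 +0.0500 -0.6000 +0.5500]
  T[2,:] = [+0.0000 -0.1071 +0.4286 +0.3929]
  T[3,:] = [+0.0000 +0.0679 -0.0048 -0.1821]
|eigenvalues of T|: 0.5252, 0.3561, 0.1273, 0.0000.
ρ = 0.5252; 0.5252 < 1: convergent.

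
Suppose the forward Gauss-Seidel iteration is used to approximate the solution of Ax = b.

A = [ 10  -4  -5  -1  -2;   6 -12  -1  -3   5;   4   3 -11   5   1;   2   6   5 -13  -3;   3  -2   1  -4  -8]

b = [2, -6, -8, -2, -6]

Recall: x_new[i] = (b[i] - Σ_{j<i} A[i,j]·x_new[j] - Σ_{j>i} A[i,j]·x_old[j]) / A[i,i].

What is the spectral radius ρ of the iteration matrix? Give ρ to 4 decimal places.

Diagonal D = diag(10, -12, -11, -13, -8); L, U strict lower/upper.
GS T = -(D+L)⁻¹U: row 0 first, T[0,4] = -(-2)/(10) = +0.2000; later rows by forward substitution.
  T[0,:] = [+0.0000, +0.4000, +0.5000, +0.1000, +0.2000]
  T[1,:] = [+0.0000, +0.2000, +0.1667, -0.2000, +0.5167]
  T[2,:] = [+0.0000, +0.2000, +0.2273, +0.4364, +0.3045]
  T[3,:] = [+0.0000, +0.2308, +0.2413, +0.0909, +0.1556]
  T[4,:] = [+0.0000, +0.0096, +0.0536, +0.0966, -0.0939]
|roots of det(T-λI)|: 0.6168, 0.1308, 0.1308, 0.1242, 0.0000.
ρ(T) = max|λ| = 0.6168; 0.6168 < 1 ⇒ converges.

0.6168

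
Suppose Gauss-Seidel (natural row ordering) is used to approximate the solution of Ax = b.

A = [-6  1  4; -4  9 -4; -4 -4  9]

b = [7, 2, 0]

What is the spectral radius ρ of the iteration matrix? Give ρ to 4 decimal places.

Let D = diag(-6, 9, 9); L, U the strict triangles.
GS T = -(D+L)⁻¹U: row 0 first, T[0,2] = -(4)/(-6) = +0.6667; later rows by forward substitution.
  T[0,:] = [+0.0000  +0.1667  +0.6667]
  T[1,:] = [+0.0000  +0.0741  +0.7407]
  T[2,:] = [+0.0000  +0.1070  +0.6255]
moduli |λ_i(T)| = 0.7438, 0.0443, 0.0000.
ρ(T) = max|λ| = 0.7438; 0.7438 < 1, so it converges for any x₀.

0.7438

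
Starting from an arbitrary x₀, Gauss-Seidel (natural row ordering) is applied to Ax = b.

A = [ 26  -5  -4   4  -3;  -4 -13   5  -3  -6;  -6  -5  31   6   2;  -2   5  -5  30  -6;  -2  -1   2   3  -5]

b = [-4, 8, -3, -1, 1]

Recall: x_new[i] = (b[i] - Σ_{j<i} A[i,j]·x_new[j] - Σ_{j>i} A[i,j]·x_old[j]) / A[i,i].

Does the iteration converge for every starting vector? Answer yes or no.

yes

Diagonal D = diag(26, -13, 31, 30, -5); L, U strict lower/upper.
Gauss-Seidel: T = -(D+L)⁻¹U, row 0 first, T[0,4] = -(-3)/(26) = +0.1154; later rows by forward substitution.
  T[0,:] = [+0.0000, +0.1923, +0.1538, -0.1538, +0.1154]
  T[1,:] = [+0.0000, -0.0592, +0.3373, -0.1834, -0.4970]
  T[2,:] = [+0.0000, +0.0277, +0.0842, -0.2529, -0.1224]
  T[3,:] = [+0.0000, +0.0273, -0.0319, -0.0218, +0.2701]
  T[4,:] = [+0.0000, -0.0376, -0.1145, -0.0160, +0.1664]
|roots of det(T-λI)|: 0.3767, 0.1500, 0.1500, 0.1350, 0.0000.
spectral radius ρ = 0.3767; 0.3767 < 1 ⇒ converges.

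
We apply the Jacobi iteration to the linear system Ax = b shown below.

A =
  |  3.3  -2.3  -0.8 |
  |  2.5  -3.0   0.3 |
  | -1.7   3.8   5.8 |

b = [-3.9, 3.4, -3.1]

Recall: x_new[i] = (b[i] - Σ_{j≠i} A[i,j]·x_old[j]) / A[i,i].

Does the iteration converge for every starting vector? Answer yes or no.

Write A = D+L+U with D = diag(3.3, -3, 5.8).
Jacobi T = -D⁻¹(L+U): T[1,2] = -(0.3)/(-3) = +0.1000; T[1,1] = 0.
  T[0,:] = [+0.0000 +0.6970 +0.2424]
  T[1,:] = [+0.8333 +0.0000 +0.1000]
  T[2,:] = [+0.2931 -0.6552 +0.0000]
|eigenvalues of T|: 0.8476, 0.6418, 0.2057.
ρ(T) = max|λ| = 0.8476; 0.8476 < 1, so it converges for any x₀.

yes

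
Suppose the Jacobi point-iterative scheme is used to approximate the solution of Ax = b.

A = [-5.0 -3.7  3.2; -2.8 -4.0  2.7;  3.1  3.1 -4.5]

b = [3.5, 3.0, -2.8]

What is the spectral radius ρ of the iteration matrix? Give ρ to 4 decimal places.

1.3776

A = D + L + U where D = diag(-5, -4, -4.5).
Jacobi T = -D⁻¹(L+U): T[0,2] = -(3.2)/(-5) = +0.6400; T[0,0] = 0.
  T[0,:] = [+0.0000, -0.7400, +0.6400]
  T[1,:] = [-0.7000, +0.0000, +0.6750]
  T[2,:] = [+0.6889, +0.6889, +0.0000]
|λ(T)| sorted: 1.3776, 0.7134, 0.6641.
spectral radius ρ = 1.3776; 1.3776 > 1 ⇒ diverges.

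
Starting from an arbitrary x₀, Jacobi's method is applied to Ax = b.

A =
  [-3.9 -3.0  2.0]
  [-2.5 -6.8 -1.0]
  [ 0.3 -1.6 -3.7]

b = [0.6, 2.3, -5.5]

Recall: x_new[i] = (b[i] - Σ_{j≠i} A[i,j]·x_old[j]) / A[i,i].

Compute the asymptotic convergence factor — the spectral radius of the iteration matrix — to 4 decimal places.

0.7172

Diagonal D = diag(-3.9, -6.8, -3.7); L, U strict lower/upper.
T_J = -D⁻¹(L+U): T[2,1] = -(-1.6)/(-3.7) = -0.4324; T[2,2] = 0.
  T[0,:] = [+0.0000, -0.7692, +0.5128]
  T[1,:] = [-0.3676, +0.0000, -0.1471]
  T[2,:] = [+0.0811, -0.4324, +0.0000]
|eigenvalues of T|: 0.7172, 0.4050, 0.3122.
ρ = 0.7172; 0.7172 < 1, so it converges for any x₀.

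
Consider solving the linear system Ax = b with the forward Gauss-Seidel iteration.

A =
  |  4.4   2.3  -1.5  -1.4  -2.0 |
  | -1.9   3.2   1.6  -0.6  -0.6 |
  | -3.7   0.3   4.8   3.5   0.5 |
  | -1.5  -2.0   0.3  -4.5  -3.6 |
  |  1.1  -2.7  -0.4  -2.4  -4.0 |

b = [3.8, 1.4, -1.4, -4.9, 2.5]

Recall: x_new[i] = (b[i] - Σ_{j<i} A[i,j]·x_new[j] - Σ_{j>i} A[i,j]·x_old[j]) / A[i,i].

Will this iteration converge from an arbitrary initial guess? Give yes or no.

Let D = diag(4.4, 3.2, 4.8, -4.5, -4); L, U the strict triangles.
T_GS = -(D+L)⁻¹U: row 0 first, T[0,3] = -(-1.4)/(4.4) = +0.3182; later rows by forward substitution.
  T[0,:] = [+0.0000 -0.5227 +0.3409 +0.3182 +0.4545]
  T[1,:] = [+0.0000 -0.3104 -0.2976 +0.3764 +0.4574]
  T[2,:] = [+0.0000 -0.3835 +0.2814 -0.5074 +0.2176]
  T[3,:] = [+0.0000 +0.2866 +0.0374 -0.3072 -1.1403]
  T[4,:] = [+0.0000 -0.0679 +0.2441 +0.0685 +0.4787]
|roots of det(T-λI)|: 0.8284, 0.5233, 0.3110, 0.3110, 0.0000.
ρ(T) = max|λ| = 0.8284; 0.8284 < 1: convergent.

yes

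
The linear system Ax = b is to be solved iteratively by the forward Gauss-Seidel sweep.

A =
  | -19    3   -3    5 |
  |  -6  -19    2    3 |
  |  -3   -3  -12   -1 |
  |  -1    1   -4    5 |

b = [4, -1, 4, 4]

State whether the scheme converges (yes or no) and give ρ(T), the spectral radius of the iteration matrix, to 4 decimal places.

yes, ρ = 0.1725

Let D = diag(-19, -19, -12, 5); L, U the strict triangles.
Gauss-Seidel: T = -(D+L)⁻¹U, row 0 first, T[0,1] = -(3)/(-19) = +0.1579; later rows by forward substitution.
  T[0,:] = [+0.0000  +0.1579  -0.1579  +0.2632]
  T[1,:] = [+0.0000  -0.0499  +0.1551  +0.0748]
  T[2,:] = [+0.0000  -0.0270  +0.0007  -0.1678]
  T[3,:] = [+0.0000  +0.0199  -0.0620  -0.0966]
|eigenvalues of T|: 0.1725, 0.0401, 0.0401, 0.0000.
ρ(T) = max|λ| = 0.1725; 0.1725 < 1 ⇒ converges.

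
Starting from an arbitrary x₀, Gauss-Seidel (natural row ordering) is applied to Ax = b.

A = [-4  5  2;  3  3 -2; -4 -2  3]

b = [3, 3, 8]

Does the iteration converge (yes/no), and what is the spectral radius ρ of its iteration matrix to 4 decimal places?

no, ρ = 1.3163

Write A = D+L+U with D = diag(-4, 3, 3).
Gauss-Seidel: T = -(D+L)⁻¹U, row 0 first, T[0,2] = -(2)/(-4) = +0.5000; later rows by forward substitution.
  T[0,:] = [+0.0000 +1.2500 +0.5000]
  T[1,:] = [+0.0000 -1.2500 +0.1667]
  T[2,:] = [+0.0000 +0.8333 +0.7778]
eigenvalue magnitudes: 1.3163, 0.8441, 0.0000.
ρ = 1.3163; 1.3163 > 1, so it fails to converge.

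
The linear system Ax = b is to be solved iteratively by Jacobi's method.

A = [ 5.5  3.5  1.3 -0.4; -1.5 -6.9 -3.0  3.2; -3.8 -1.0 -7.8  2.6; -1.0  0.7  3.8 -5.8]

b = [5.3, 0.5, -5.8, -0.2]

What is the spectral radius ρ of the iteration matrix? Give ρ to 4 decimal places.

Let D = diag(5.5, -6.9, -7.8, -5.8); L, U the strict triangles.
Jacobi T = -D⁻¹(L+U): T[0,1] = -(3.5)/(5.5) = -0.6364; T[0,0] = 0.
  T[0,:] = [+0.0000  -0.6364  -0.2364  +0.0727]
  T[1,:] = [-0.2174  +0.0000  -0.4348  +0.4638]
  T[2,:] = [-0.4872  -0.1282  +0.0000  +0.3333]
  T[3,:] = [-0.1724  +0.1207  +0.6552  +0.0000]
|roots of det(T-λI)|: 0.8967, 0.6592, 0.2764, 0.2764.
ρ(T) = max|λ| = 0.8967; 0.8967 < 1: convergent.

0.8967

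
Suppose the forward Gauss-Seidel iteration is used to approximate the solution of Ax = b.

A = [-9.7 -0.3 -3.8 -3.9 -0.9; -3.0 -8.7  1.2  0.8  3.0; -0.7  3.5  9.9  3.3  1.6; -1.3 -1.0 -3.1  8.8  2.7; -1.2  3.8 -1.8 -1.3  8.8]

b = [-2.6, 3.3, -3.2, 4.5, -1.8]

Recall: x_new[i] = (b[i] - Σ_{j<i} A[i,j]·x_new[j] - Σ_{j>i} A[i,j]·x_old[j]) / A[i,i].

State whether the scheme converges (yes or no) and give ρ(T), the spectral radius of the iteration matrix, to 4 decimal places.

Write A = D+L+U with D = diag(-9.7, -8.7, 9.9, 8.8, 8.8).
GS T = -(D+L)⁻¹U: row 0 first, T[0,3] = -(-3.9)/(-9.7) = -0.4021; later rows by forward substitution.
  T[0,:] = [+0.0000  -0.0309  -0.3918  -0.4021  -0.0928]
  T[1,:] = [+0.0000  +0.0107  +0.2730  +0.2306  +0.3768]
  T[2,:] = [+0.0000  -0.0060  -0.1242  -0.4433  -0.3014]
  T[3,:] = [+0.0000  -0.0055  -0.0706  -0.1893  -0.3839]
  T[4,:] = [+0.0000  -0.0108  -0.2072  -0.2730  -0.2937]
eigenvalue magnitudes: 0.7343, 0.1387, 0.1387, 0.0042, 0.0000.
spectral radius ρ = 0.7343; 0.7343 < 1 ⇒ converges.

yes, ρ = 0.7343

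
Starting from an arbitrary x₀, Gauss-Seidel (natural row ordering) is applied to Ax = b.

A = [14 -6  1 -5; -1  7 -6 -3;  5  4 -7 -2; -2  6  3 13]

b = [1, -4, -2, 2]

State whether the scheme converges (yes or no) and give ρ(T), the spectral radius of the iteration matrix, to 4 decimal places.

A = D + L + U where D = diag(14, 7, -7, 13).
GS T = -(D+L)⁻¹U: row 0 first, T[0,3] = -(-5)/(14) = +0.3571; later rows by forward substitution.
  T[0,:] = [+0.0000, +0.4286, -0.0714, +0.3571]
  T[1,:] = [+0.0000, +0.0612, +0.8469, +0.4796]
  T[2,:] = [+0.0000, +0.3411, +0.4329, +0.2434]
  T[3,:] = [+0.0000, -0.0410, -0.5018, -0.2226]
eigenvalue magnitudes: 0.6074, 0.4019, 0.0661, 0.0000.
ρ(T) = max|λ| = 0.6074; 0.6074 < 1: convergent.

yes, ρ = 0.6074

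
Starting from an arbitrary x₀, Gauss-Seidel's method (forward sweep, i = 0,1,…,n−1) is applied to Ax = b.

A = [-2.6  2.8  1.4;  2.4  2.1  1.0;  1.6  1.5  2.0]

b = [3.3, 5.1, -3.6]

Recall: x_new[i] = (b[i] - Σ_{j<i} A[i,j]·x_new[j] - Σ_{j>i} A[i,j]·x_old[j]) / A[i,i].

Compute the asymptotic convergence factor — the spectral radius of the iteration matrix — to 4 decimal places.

1.1881

Diagonal D = diag(-2.6, 2.1, 2); L, U strict lower/upper.
GS T = -(D+L)⁻¹U: row 0 first, T[0,1] = -(2.8)/(-2.6) = +1.0769; later rows by forward substitution.
  T[0,:] = [+0.0000 +1.0769 +0.5385]
  T[1,:] = [+0.0000 -1.2308 -1.0916]
  T[2,:] = [+0.0000 +0.0615 +0.3879]
eigenvalue magnitudes: 1.1881, 0.3453, 0.0000.
ρ(T) = max|λ| = 1.1881; 1.1881 > 1: divergent.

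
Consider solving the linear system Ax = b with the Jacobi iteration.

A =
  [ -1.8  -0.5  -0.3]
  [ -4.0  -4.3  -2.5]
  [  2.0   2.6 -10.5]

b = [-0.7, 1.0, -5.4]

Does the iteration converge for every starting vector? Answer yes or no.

Write A = D+L+U with D = diag(-1.8, -4.3, -10.5).
Jacobi: T = -D⁻¹(L+U), T[0,2] = -(-0.3)/(-1.8) = -0.1667; T[0,0] = 0.
  T[0,:] = [+0.0000  -0.2778  -0.1667]
  T[1,:] = [-0.9302  +0.0000  -0.5814]
  T[2,:] = [+0.1905  +0.2476  +0.0000]
|eigenvalues of T|: 0.4771, 0.3807, 0.3807.
spectral radius ρ = 0.4771; 0.4771 < 1 ⇒ converges.

yes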